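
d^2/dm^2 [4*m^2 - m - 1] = 8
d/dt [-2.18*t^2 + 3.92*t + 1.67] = 3.92 - 4.36*t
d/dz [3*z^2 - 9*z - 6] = 6*z - 9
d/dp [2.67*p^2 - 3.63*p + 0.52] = 5.34*p - 3.63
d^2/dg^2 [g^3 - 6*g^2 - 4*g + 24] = 6*g - 12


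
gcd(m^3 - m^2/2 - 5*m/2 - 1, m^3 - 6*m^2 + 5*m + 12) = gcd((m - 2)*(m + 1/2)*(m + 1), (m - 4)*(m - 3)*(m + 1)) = m + 1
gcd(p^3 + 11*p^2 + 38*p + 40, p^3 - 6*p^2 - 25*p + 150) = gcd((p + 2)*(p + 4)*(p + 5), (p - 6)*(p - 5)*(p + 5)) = p + 5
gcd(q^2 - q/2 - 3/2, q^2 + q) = q + 1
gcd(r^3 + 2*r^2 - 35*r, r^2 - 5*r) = r^2 - 5*r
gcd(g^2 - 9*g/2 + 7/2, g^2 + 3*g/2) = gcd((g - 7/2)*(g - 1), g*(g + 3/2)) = 1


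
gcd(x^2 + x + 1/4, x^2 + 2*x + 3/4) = x + 1/2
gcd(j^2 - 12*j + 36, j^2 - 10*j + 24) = j - 6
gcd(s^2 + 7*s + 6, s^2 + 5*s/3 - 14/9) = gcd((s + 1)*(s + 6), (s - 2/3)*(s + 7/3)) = 1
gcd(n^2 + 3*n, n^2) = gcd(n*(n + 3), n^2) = n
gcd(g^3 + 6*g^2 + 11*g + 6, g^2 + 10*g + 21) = g + 3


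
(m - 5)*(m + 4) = m^2 - m - 20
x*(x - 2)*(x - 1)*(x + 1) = x^4 - 2*x^3 - x^2 + 2*x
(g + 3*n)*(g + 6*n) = g^2 + 9*g*n + 18*n^2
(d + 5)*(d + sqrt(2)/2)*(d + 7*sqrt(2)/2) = d^3 + 5*d^2 + 4*sqrt(2)*d^2 + 7*d/2 + 20*sqrt(2)*d + 35/2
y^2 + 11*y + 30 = (y + 5)*(y + 6)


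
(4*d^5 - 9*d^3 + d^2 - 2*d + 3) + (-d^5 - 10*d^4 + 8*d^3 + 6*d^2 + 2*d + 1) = 3*d^5 - 10*d^4 - d^3 + 7*d^2 + 4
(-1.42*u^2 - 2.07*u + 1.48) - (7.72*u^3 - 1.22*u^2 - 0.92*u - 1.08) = -7.72*u^3 - 0.2*u^2 - 1.15*u + 2.56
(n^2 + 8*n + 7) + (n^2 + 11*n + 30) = 2*n^2 + 19*n + 37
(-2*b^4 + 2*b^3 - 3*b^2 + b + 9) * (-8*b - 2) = 16*b^5 - 12*b^4 + 20*b^3 - 2*b^2 - 74*b - 18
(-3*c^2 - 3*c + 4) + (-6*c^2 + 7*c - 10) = -9*c^2 + 4*c - 6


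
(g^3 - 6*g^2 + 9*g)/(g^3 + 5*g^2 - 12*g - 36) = g*(g - 3)/(g^2 + 8*g + 12)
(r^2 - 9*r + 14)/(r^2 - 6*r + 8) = (r - 7)/(r - 4)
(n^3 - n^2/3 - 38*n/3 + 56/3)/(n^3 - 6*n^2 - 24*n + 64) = (n - 7/3)/(n - 8)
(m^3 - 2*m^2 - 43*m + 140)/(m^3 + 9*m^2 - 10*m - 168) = (m - 5)/(m + 6)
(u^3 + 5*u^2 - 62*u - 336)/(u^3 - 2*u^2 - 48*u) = (u + 7)/u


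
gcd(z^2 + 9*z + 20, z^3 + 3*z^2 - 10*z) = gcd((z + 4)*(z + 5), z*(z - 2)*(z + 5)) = z + 5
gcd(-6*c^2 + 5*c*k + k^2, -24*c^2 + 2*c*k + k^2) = 6*c + k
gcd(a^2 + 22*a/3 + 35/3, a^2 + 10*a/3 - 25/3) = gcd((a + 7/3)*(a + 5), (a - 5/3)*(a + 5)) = a + 5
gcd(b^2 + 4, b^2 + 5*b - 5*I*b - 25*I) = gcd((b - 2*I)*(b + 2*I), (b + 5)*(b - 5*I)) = 1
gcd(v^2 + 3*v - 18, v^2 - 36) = v + 6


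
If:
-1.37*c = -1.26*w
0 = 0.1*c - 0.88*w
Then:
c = 0.00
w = 0.00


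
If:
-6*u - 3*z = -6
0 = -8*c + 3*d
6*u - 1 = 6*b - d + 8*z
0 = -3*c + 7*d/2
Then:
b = 5/6 - 11*z/6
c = 0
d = 0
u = 1 - z/2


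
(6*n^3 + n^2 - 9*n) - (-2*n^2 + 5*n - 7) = 6*n^3 + 3*n^2 - 14*n + 7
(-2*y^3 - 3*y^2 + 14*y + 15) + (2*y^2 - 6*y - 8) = -2*y^3 - y^2 + 8*y + 7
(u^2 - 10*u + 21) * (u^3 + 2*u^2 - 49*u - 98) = u^5 - 8*u^4 - 48*u^3 + 434*u^2 - 49*u - 2058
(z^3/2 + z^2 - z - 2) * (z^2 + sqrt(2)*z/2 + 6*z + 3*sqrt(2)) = z^5/2 + sqrt(2)*z^4/4 + 4*z^4 + 2*sqrt(2)*z^3 + 5*z^3 - 8*z^2 + 5*sqrt(2)*z^2/2 - 12*z - 4*sqrt(2)*z - 6*sqrt(2)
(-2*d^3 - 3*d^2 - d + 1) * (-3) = 6*d^3 + 9*d^2 + 3*d - 3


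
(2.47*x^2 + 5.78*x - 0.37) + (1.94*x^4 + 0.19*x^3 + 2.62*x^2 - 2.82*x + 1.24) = 1.94*x^4 + 0.19*x^3 + 5.09*x^2 + 2.96*x + 0.87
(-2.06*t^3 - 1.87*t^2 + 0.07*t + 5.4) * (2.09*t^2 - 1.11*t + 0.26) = -4.3054*t^5 - 1.6217*t^4 + 1.6864*t^3 + 10.7221*t^2 - 5.9758*t + 1.404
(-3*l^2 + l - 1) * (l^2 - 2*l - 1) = -3*l^4 + 7*l^3 + l + 1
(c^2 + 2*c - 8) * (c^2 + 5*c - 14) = c^4 + 7*c^3 - 12*c^2 - 68*c + 112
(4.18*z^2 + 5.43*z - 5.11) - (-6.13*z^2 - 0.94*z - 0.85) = 10.31*z^2 + 6.37*z - 4.26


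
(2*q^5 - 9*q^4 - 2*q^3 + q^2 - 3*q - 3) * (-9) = -18*q^5 + 81*q^4 + 18*q^3 - 9*q^2 + 27*q + 27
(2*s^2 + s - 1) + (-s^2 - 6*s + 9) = s^2 - 5*s + 8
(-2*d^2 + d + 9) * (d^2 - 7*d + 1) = -2*d^4 + 15*d^3 - 62*d + 9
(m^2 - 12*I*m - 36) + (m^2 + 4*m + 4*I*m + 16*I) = 2*m^2 + 4*m - 8*I*m - 36 + 16*I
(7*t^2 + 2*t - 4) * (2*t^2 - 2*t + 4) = 14*t^4 - 10*t^3 + 16*t^2 + 16*t - 16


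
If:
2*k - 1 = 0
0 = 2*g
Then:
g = 0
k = 1/2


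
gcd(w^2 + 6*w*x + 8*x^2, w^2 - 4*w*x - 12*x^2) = w + 2*x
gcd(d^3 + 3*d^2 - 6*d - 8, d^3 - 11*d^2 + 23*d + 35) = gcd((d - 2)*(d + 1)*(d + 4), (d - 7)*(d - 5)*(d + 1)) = d + 1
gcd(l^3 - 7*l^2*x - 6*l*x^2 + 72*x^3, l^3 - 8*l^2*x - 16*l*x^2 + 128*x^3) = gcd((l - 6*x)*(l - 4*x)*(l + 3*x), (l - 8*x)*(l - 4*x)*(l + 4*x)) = -l + 4*x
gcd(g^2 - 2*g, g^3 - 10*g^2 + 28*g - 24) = g - 2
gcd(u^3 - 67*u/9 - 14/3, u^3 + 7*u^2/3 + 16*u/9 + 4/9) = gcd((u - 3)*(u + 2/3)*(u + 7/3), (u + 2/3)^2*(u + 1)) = u + 2/3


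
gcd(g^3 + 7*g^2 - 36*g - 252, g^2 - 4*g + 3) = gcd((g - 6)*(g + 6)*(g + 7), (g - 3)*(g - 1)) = 1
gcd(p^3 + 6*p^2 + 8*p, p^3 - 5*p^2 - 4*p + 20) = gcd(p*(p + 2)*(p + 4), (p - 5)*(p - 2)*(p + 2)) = p + 2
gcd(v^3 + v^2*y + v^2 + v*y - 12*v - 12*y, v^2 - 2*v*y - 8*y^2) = 1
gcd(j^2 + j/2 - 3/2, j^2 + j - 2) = j - 1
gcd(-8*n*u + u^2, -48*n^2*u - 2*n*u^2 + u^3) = -8*n*u + u^2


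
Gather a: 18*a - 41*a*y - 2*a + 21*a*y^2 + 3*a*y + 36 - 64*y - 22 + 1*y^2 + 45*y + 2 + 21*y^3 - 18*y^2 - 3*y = a*(21*y^2 - 38*y + 16) + 21*y^3 - 17*y^2 - 22*y + 16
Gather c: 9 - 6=3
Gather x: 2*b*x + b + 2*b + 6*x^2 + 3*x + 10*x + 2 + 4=3*b + 6*x^2 + x*(2*b + 13) + 6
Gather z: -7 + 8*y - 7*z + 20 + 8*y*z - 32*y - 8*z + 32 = -24*y + z*(8*y - 15) + 45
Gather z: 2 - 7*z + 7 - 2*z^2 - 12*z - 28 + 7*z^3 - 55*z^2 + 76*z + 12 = 7*z^3 - 57*z^2 + 57*z - 7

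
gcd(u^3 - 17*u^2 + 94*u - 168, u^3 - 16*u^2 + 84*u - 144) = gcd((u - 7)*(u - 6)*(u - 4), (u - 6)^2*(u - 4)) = u^2 - 10*u + 24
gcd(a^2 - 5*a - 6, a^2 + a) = a + 1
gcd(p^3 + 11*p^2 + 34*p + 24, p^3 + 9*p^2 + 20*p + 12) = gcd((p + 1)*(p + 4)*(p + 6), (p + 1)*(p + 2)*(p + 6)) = p^2 + 7*p + 6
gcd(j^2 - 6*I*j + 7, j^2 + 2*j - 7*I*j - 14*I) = j - 7*I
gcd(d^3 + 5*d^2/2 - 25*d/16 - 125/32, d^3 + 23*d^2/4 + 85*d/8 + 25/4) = d^2 + 15*d/4 + 25/8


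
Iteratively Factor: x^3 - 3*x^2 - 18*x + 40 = (x + 4)*(x^2 - 7*x + 10) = (x - 5)*(x + 4)*(x - 2)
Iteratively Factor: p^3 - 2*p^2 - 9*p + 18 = (p - 2)*(p^2 - 9) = (p - 2)*(p + 3)*(p - 3)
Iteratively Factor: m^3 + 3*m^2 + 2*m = (m + 1)*(m^2 + 2*m) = (m + 1)*(m + 2)*(m)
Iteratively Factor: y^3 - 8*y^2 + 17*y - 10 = (y - 5)*(y^2 - 3*y + 2) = (y - 5)*(y - 1)*(y - 2)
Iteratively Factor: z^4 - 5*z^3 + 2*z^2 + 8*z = (z - 4)*(z^3 - z^2 - 2*z) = z*(z - 4)*(z^2 - z - 2) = z*(z - 4)*(z - 2)*(z + 1)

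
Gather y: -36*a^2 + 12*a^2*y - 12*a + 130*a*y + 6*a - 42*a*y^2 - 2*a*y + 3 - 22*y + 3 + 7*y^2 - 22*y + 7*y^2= -36*a^2 - 6*a + y^2*(14 - 42*a) + y*(12*a^2 + 128*a - 44) + 6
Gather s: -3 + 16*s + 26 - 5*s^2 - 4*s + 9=-5*s^2 + 12*s + 32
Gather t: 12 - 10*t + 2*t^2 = 2*t^2 - 10*t + 12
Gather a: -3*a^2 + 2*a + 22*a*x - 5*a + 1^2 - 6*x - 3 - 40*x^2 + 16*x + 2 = -3*a^2 + a*(22*x - 3) - 40*x^2 + 10*x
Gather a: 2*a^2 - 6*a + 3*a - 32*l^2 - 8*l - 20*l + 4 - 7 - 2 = 2*a^2 - 3*a - 32*l^2 - 28*l - 5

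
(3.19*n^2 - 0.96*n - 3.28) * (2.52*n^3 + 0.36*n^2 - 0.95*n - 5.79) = 8.0388*n^5 - 1.2708*n^4 - 11.6417*n^3 - 18.7389*n^2 + 8.6744*n + 18.9912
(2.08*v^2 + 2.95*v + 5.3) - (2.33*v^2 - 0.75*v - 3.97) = -0.25*v^2 + 3.7*v + 9.27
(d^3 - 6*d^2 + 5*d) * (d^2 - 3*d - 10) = d^5 - 9*d^4 + 13*d^3 + 45*d^2 - 50*d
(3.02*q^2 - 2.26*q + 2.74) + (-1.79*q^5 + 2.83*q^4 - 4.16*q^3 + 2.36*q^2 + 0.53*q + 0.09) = -1.79*q^5 + 2.83*q^4 - 4.16*q^3 + 5.38*q^2 - 1.73*q + 2.83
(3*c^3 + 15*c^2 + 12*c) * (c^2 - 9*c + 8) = 3*c^5 - 12*c^4 - 99*c^3 + 12*c^2 + 96*c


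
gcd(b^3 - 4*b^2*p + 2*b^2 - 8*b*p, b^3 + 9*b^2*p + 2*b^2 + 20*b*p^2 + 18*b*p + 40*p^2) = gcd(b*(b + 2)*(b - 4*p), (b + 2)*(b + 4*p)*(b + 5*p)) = b + 2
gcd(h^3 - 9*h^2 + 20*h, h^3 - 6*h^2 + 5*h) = h^2 - 5*h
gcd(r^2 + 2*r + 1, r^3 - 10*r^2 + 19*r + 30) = r + 1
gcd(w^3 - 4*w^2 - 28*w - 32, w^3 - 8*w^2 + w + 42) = w + 2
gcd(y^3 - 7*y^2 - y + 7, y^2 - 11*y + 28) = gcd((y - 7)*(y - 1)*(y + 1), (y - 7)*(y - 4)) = y - 7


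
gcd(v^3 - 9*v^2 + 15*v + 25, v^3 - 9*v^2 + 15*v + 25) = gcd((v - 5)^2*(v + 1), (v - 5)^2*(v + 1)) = v^3 - 9*v^2 + 15*v + 25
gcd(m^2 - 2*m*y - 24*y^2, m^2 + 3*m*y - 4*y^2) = m + 4*y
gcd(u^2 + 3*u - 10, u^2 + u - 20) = u + 5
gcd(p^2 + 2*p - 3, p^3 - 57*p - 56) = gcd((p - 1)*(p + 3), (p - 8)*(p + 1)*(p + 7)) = 1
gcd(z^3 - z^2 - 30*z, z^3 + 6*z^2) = z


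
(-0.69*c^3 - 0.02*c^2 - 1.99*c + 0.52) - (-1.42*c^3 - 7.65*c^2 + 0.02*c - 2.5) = 0.73*c^3 + 7.63*c^2 - 2.01*c + 3.02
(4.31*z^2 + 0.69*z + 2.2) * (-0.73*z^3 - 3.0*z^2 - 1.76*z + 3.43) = -3.1463*z^5 - 13.4337*z^4 - 11.2616*z^3 + 6.9689*z^2 - 1.5053*z + 7.546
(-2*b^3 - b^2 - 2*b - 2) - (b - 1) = -2*b^3 - b^2 - 3*b - 1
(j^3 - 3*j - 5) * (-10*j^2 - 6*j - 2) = -10*j^5 - 6*j^4 + 28*j^3 + 68*j^2 + 36*j + 10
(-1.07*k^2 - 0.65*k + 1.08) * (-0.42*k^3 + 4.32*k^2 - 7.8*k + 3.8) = 0.4494*k^5 - 4.3494*k^4 + 5.0844*k^3 + 5.6696*k^2 - 10.894*k + 4.104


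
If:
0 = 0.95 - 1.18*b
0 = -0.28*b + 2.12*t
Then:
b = 0.81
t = 0.11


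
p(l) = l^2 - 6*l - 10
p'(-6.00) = -18.00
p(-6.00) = 62.00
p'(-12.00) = -30.00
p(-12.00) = 206.00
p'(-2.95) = -11.90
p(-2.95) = 16.40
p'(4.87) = 3.74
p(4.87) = -15.50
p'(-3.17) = -12.34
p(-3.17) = 19.07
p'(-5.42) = -16.84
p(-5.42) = 51.90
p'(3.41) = 0.82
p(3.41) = -18.83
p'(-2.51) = -11.02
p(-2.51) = 11.36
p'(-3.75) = -13.50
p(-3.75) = 26.56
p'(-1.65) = -9.30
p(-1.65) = 2.62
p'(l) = 2*l - 6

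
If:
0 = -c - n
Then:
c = -n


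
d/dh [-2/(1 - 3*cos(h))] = 6*sin(h)/(3*cos(h) - 1)^2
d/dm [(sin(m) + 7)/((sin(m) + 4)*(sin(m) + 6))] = (-14*sin(m) + cos(m)^2 - 47)*cos(m)/((sin(m) + 4)^2*(sin(m) + 6)^2)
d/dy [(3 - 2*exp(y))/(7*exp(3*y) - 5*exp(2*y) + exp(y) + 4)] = ((2*exp(y) - 3)*(21*exp(2*y) - 10*exp(y) + 1) - 14*exp(3*y) + 10*exp(2*y) - 2*exp(y) - 8)*exp(y)/(7*exp(3*y) - 5*exp(2*y) + exp(y) + 4)^2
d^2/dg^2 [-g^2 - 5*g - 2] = -2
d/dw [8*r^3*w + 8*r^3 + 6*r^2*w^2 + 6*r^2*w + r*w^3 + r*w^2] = r*(8*r^2 + 12*r*w + 6*r + 3*w^2 + 2*w)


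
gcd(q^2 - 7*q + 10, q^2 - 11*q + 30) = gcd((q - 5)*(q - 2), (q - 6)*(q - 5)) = q - 5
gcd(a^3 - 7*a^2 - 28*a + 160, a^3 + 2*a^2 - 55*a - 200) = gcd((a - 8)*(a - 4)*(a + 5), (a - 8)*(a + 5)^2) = a^2 - 3*a - 40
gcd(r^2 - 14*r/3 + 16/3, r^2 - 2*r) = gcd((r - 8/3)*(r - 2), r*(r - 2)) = r - 2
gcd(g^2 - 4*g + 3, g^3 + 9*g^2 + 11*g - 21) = g - 1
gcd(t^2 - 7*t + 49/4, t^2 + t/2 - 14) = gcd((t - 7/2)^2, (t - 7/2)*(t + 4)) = t - 7/2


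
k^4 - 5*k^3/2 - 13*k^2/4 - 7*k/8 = k*(k - 7/2)*(k + 1/2)^2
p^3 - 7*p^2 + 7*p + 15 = (p - 5)*(p - 3)*(p + 1)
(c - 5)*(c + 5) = c^2 - 25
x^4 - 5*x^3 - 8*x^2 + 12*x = x*(x - 6)*(x - 1)*(x + 2)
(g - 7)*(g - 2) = g^2 - 9*g + 14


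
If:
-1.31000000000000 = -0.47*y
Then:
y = 2.79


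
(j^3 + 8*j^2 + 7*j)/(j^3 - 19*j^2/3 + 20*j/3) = 3*(j^2 + 8*j + 7)/(3*j^2 - 19*j + 20)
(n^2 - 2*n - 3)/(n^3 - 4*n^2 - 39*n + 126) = (n + 1)/(n^2 - n - 42)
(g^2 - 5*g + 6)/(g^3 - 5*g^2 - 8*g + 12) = (g^2 - 5*g + 6)/(g^3 - 5*g^2 - 8*g + 12)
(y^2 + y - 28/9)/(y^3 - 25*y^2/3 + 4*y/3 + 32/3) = (y + 7/3)/(y^2 - 7*y - 8)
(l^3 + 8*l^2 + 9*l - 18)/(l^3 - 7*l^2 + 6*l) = (l^2 + 9*l + 18)/(l*(l - 6))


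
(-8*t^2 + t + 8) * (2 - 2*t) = 16*t^3 - 18*t^2 - 14*t + 16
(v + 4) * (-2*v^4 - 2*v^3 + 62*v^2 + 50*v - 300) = -2*v^5 - 10*v^4 + 54*v^3 + 298*v^2 - 100*v - 1200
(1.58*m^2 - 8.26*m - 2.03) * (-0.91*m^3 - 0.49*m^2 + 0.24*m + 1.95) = -1.4378*m^5 + 6.7424*m^4 + 6.2739*m^3 + 2.0933*m^2 - 16.5942*m - 3.9585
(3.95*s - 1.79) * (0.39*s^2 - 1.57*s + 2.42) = 1.5405*s^3 - 6.8996*s^2 + 12.3693*s - 4.3318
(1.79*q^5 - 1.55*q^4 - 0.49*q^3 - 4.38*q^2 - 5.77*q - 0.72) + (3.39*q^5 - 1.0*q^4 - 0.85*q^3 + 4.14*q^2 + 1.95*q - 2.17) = 5.18*q^5 - 2.55*q^4 - 1.34*q^3 - 0.24*q^2 - 3.82*q - 2.89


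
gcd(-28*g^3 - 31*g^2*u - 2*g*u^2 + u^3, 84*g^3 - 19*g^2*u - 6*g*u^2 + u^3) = -28*g^2 - 3*g*u + u^2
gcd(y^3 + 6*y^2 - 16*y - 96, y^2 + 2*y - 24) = y^2 + 2*y - 24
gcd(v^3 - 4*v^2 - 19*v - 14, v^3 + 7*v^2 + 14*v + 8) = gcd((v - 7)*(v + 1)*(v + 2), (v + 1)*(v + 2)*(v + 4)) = v^2 + 3*v + 2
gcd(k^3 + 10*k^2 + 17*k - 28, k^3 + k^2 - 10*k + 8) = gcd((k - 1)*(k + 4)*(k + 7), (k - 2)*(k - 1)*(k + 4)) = k^2 + 3*k - 4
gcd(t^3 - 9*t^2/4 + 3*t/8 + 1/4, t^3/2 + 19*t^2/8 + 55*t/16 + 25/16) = 1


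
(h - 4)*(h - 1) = h^2 - 5*h + 4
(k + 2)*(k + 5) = k^2 + 7*k + 10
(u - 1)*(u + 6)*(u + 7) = u^3 + 12*u^2 + 29*u - 42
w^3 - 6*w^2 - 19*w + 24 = (w - 8)*(w - 1)*(w + 3)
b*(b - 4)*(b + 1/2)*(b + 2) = b^4 - 3*b^3/2 - 9*b^2 - 4*b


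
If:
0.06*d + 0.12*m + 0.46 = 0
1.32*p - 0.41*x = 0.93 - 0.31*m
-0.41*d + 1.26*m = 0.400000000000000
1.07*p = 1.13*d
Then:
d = -5.03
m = -1.32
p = -5.31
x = -20.36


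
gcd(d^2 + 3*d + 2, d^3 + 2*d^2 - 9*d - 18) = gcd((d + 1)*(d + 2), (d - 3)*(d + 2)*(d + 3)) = d + 2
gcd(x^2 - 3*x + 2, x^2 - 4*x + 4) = x - 2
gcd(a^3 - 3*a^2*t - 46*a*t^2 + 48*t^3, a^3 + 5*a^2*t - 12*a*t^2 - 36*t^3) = a + 6*t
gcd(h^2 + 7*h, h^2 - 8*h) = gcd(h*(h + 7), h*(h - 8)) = h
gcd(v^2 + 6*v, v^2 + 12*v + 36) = v + 6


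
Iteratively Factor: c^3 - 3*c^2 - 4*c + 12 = (c - 2)*(c^2 - c - 6) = (c - 3)*(c - 2)*(c + 2)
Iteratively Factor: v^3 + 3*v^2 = (v)*(v^2 + 3*v) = v^2*(v + 3)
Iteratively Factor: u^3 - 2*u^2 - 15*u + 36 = (u - 3)*(u^2 + u - 12) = (u - 3)*(u + 4)*(u - 3)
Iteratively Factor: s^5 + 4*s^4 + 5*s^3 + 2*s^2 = (s)*(s^4 + 4*s^3 + 5*s^2 + 2*s) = s*(s + 1)*(s^3 + 3*s^2 + 2*s) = s*(s + 1)*(s + 2)*(s^2 + s) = s*(s + 1)^2*(s + 2)*(s)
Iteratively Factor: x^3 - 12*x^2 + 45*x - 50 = (x - 5)*(x^2 - 7*x + 10) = (x - 5)^2*(x - 2)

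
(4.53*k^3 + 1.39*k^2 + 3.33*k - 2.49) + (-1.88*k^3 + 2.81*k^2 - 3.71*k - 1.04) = 2.65*k^3 + 4.2*k^2 - 0.38*k - 3.53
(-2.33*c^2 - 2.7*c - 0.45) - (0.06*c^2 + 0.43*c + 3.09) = -2.39*c^2 - 3.13*c - 3.54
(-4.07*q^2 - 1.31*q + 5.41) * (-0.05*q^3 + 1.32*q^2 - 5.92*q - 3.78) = 0.2035*q^5 - 5.3069*q^4 + 22.0947*q^3 + 30.281*q^2 - 27.0754*q - 20.4498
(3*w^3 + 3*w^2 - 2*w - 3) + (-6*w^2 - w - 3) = 3*w^3 - 3*w^2 - 3*w - 6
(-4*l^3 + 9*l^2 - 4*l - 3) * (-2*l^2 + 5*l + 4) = 8*l^5 - 38*l^4 + 37*l^3 + 22*l^2 - 31*l - 12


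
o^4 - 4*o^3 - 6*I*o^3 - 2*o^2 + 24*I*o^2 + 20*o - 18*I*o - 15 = (o - 3)*(o - 1)*(o - 5*I)*(o - I)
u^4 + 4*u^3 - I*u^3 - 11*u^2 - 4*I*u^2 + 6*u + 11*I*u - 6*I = (u - 1)^2*(u + 6)*(u - I)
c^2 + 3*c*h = c*(c + 3*h)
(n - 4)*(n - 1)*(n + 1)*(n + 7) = n^4 + 3*n^3 - 29*n^2 - 3*n + 28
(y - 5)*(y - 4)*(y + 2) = y^3 - 7*y^2 + 2*y + 40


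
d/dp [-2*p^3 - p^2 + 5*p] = -6*p^2 - 2*p + 5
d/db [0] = 0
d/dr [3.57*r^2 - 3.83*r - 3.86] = 7.14*r - 3.83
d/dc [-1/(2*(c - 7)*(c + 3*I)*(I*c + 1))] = (I*(c - 7)*(c + 3*I) + (c - 7)*(I*c + 1) + (c + 3*I)*(I*c + 1))/(2*(c - 7)^2*(c + 3*I)^2*(I*c + 1)^2)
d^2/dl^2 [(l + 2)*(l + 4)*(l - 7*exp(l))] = -7*l^2*exp(l) - 70*l*exp(l) + 6*l - 154*exp(l) + 12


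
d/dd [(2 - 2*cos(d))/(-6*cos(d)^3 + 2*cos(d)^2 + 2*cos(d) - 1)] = 8*(12*cos(d)^3 - 20*cos(d)^2 + 4*cos(d) + 1)*sin(d)/(5*cos(d) - 2*cos(2*d) + 3*cos(3*d))^2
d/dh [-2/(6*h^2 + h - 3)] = 2*(12*h + 1)/(6*h^2 + h - 3)^2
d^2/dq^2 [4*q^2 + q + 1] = 8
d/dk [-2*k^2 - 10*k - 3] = -4*k - 10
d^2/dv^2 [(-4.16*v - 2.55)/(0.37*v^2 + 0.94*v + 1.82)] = (-(0.74*v + 0.94)*(1.48*v + 1.88)*(4.16*v + 2.55) + (9.2352*v + 9.7078)*(0.37*v^2 + 0.94*v + 1.82))/(0.37*v^2 + 0.94*v + 1.82)^3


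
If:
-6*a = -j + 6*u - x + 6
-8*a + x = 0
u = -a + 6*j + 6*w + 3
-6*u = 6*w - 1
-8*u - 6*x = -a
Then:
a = 320/1467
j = -3118/1467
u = -1880/1467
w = 4249/2934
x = 2560/1467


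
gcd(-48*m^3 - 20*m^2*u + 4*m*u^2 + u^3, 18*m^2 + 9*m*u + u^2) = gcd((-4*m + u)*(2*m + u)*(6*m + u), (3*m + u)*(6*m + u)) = 6*m + u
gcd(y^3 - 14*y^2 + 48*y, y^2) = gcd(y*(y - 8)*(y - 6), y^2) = y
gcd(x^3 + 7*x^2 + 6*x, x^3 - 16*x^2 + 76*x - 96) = 1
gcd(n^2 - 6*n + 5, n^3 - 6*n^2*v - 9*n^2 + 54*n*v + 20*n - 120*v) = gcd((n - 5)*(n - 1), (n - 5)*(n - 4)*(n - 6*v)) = n - 5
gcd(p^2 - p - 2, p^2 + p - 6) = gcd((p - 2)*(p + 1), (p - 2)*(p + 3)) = p - 2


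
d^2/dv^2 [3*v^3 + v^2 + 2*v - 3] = 18*v + 2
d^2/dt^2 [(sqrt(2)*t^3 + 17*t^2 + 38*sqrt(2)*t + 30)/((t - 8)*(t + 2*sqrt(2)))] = 4*(52*t^3 + 38*sqrt(2)*t^3 + 429*t^2 + 312*sqrt(2)*t^2 + 858*sqrt(2)*t + 1464*t + 568 + 976*sqrt(2))/(t^6 - 24*t^5 + 6*sqrt(2)*t^5 - 144*sqrt(2)*t^4 + 216*t^4 - 1088*t^3 + 1168*sqrt(2)*t^3 - 3456*sqrt(2)*t^2 + 4608*t^2 - 12288*t + 3072*sqrt(2)*t - 8192*sqrt(2))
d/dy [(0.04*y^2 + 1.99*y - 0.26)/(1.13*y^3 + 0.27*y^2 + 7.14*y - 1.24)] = (-0.0452*y^4 - 4.4974*y^3 + 0.6297*y^2 + 0.0411999999999999*y - 0.6112)/(1.2769*y^6 + 0.6102*y^5 + 16.2093*y^4 + 1.0532*y^3 + 50.31*y^2 - 17.7072*y + 1.5376)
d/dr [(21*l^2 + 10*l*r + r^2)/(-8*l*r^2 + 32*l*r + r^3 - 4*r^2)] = (-2*r*(5*l + r)*(8*l*r - 32*l - r^2 + 4*r) + (21*l^2 + 10*l*r + r^2)*(16*l*r - 32*l - 3*r^2 + 8*r))/(r^2*(8*l*r - 32*l - r^2 + 4*r)^2)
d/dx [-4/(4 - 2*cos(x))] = 2*sin(x)/(cos(x) - 2)^2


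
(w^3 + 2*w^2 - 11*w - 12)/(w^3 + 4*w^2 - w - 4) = (w - 3)/(w - 1)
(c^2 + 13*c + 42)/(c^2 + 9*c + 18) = (c + 7)/(c + 3)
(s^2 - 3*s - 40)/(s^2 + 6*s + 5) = (s - 8)/(s + 1)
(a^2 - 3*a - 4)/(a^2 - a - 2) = (a - 4)/(a - 2)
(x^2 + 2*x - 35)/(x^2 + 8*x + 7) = (x - 5)/(x + 1)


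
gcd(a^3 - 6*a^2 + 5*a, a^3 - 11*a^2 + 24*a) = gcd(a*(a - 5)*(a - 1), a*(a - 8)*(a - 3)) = a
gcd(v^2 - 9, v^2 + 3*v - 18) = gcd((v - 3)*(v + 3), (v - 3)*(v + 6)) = v - 3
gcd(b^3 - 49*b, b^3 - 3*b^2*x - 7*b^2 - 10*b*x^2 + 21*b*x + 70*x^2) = b - 7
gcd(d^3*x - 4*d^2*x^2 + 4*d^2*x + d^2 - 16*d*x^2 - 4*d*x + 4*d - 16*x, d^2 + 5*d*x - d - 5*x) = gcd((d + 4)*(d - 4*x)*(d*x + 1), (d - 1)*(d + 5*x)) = 1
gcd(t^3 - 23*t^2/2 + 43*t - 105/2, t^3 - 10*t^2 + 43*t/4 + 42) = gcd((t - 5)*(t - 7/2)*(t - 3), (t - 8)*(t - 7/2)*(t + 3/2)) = t - 7/2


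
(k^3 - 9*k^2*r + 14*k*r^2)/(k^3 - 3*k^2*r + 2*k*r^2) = (-k + 7*r)/(-k + r)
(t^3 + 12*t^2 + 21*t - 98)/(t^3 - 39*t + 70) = (t + 7)/(t - 5)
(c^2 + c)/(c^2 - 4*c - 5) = c/(c - 5)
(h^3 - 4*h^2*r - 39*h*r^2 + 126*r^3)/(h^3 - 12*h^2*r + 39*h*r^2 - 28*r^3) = (h^2 + 3*h*r - 18*r^2)/(h^2 - 5*h*r + 4*r^2)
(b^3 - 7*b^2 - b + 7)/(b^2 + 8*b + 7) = (b^2 - 8*b + 7)/(b + 7)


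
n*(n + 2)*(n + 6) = n^3 + 8*n^2 + 12*n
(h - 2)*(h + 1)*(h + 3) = h^3 + 2*h^2 - 5*h - 6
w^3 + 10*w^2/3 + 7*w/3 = w*(w + 1)*(w + 7/3)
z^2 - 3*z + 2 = (z - 2)*(z - 1)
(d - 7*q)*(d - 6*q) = d^2 - 13*d*q + 42*q^2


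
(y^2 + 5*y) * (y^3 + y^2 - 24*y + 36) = y^5 + 6*y^4 - 19*y^3 - 84*y^2 + 180*y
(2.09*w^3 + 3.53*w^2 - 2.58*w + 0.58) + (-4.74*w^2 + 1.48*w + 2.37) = 2.09*w^3 - 1.21*w^2 - 1.1*w + 2.95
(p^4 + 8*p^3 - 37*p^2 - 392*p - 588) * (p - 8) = p^5 - 101*p^3 - 96*p^2 + 2548*p + 4704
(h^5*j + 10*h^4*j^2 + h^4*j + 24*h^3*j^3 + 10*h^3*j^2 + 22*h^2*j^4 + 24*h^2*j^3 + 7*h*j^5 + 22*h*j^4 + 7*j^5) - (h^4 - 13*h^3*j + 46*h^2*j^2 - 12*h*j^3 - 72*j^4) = h^5*j + 10*h^4*j^2 + h^4*j - h^4 + 24*h^3*j^3 + 10*h^3*j^2 + 13*h^3*j + 22*h^2*j^4 + 24*h^2*j^3 - 46*h^2*j^2 + 7*h*j^5 + 22*h*j^4 + 12*h*j^3 + 7*j^5 + 72*j^4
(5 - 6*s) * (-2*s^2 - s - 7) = 12*s^3 - 4*s^2 + 37*s - 35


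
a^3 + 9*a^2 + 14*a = a*(a + 2)*(a + 7)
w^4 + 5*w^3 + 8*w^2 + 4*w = w*(w + 1)*(w + 2)^2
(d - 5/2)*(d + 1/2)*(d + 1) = d^3 - d^2 - 13*d/4 - 5/4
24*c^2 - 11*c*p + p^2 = (-8*c + p)*(-3*c + p)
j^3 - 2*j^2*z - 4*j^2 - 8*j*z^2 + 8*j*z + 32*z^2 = (j - 4)*(j - 4*z)*(j + 2*z)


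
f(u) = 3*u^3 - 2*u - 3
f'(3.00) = 79.00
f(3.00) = 72.00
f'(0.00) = -2.00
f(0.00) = -3.00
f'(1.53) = 19.07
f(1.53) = 4.68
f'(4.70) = 196.81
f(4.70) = 299.07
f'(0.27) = -1.34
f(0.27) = -3.48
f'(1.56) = 19.90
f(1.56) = 5.27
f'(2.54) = 56.06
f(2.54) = 41.08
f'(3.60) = 114.64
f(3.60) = 129.77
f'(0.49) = 0.16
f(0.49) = -3.63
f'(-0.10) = -1.91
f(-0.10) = -2.80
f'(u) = 9*u^2 - 2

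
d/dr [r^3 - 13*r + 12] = 3*r^2 - 13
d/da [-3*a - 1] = -3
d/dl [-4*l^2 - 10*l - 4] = -8*l - 10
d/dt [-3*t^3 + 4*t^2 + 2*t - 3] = -9*t^2 + 8*t + 2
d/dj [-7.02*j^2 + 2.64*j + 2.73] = 2.64 - 14.04*j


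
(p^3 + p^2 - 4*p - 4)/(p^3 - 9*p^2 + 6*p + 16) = (p + 2)/(p - 8)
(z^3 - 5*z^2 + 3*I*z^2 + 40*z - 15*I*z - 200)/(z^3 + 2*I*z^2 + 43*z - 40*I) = (z - 5)/(z - I)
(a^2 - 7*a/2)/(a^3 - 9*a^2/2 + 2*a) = (2*a - 7)/(2*a^2 - 9*a + 4)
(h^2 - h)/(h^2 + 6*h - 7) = h/(h + 7)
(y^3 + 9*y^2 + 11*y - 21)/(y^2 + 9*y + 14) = (y^2 + 2*y - 3)/(y + 2)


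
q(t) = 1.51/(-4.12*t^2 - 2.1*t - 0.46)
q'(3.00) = 0.02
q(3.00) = -0.03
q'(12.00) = 0.00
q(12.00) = -0.00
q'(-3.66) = -0.02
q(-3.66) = -0.03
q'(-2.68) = -0.05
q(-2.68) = -0.06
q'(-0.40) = -23.17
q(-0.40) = -5.41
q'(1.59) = 0.11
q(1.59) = -0.11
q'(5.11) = 0.00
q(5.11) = -0.01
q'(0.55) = 1.22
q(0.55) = -0.53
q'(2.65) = 0.03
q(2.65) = -0.04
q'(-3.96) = -0.01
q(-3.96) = -0.03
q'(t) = 1.51*(8.24*t + 2.1)/(-4.12*t^2 - 2.1*t - 0.46)^2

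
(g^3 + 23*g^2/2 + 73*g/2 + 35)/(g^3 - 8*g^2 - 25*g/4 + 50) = 2*(g^2 + 9*g + 14)/(2*g^2 - 21*g + 40)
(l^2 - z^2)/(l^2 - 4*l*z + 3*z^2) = (-l - z)/(-l + 3*z)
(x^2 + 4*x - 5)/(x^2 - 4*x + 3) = (x + 5)/(x - 3)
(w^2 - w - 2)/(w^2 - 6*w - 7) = (w - 2)/(w - 7)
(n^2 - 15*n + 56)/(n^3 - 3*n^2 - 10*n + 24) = (n^2 - 15*n + 56)/(n^3 - 3*n^2 - 10*n + 24)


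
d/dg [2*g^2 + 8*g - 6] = 4*g + 8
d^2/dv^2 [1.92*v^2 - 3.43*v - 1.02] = 3.84000000000000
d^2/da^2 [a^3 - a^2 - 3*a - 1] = 6*a - 2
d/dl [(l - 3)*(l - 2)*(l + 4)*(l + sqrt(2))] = 4*l^3 - 3*l^2 + 3*sqrt(2)*l^2 - 28*l - 2*sqrt(2)*l - 14*sqrt(2) + 24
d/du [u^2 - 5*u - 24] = 2*u - 5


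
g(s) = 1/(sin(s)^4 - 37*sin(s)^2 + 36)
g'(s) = (-4*sin(s)^3*cos(s) + 74*sin(s)*cos(s))/(sin(s)^4 - 37*sin(s)^2 + 36)^2 = 2*(cos(2*s) + 36)*sin(s)*cos(s)/(sin(s)^4 - 37*sin(s)^2 + 36)^2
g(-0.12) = 0.03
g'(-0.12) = -0.01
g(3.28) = 0.03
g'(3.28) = 0.01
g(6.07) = 0.03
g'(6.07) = -0.01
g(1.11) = 0.14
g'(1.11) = 0.58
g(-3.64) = 0.04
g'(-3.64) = -0.04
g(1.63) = 8.16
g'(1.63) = -275.37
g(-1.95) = 0.21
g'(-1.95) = 1.05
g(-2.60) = 0.04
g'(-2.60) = 0.05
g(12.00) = 0.04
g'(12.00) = -0.05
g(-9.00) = 0.03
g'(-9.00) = 0.03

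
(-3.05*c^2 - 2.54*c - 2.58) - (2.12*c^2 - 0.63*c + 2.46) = -5.17*c^2 - 1.91*c - 5.04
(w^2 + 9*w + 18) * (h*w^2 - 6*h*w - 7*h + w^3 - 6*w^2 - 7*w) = h*w^4 + 3*h*w^3 - 43*h*w^2 - 171*h*w - 126*h + w^5 + 3*w^4 - 43*w^3 - 171*w^2 - 126*w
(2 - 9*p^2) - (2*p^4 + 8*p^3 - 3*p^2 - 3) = -2*p^4 - 8*p^3 - 6*p^2 + 5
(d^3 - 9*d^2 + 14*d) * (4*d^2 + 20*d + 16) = 4*d^5 - 16*d^4 - 108*d^3 + 136*d^2 + 224*d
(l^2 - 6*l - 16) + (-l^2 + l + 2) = -5*l - 14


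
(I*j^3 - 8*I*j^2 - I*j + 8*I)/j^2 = I*(j^3 - 8*j^2 - j + 8)/j^2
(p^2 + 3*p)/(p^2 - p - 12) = p/(p - 4)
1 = 1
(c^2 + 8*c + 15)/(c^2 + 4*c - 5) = (c + 3)/(c - 1)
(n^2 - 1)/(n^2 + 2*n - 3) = (n + 1)/(n + 3)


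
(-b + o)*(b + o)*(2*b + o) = -2*b^3 - b^2*o + 2*b*o^2 + o^3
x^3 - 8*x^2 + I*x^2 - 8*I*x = x*(x - 8)*(x + I)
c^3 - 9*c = c*(c - 3)*(c + 3)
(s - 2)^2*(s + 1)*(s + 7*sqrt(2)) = s^4 - 3*s^3 + 7*sqrt(2)*s^3 - 21*sqrt(2)*s^2 + 4*s + 28*sqrt(2)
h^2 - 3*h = h*(h - 3)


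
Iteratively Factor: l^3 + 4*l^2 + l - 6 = (l + 2)*(l^2 + 2*l - 3) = (l - 1)*(l + 2)*(l + 3)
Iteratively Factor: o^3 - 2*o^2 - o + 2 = (o + 1)*(o^2 - 3*o + 2) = (o - 2)*(o + 1)*(o - 1)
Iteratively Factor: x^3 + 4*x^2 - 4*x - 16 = (x - 2)*(x^2 + 6*x + 8) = (x - 2)*(x + 2)*(x + 4)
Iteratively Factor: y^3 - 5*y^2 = (y)*(y^2 - 5*y) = y*(y - 5)*(y)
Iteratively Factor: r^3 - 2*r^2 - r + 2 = (r + 1)*(r^2 - 3*r + 2) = (r - 1)*(r + 1)*(r - 2)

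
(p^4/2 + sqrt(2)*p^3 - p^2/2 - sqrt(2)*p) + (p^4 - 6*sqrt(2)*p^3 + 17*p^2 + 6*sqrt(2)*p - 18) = 3*p^4/2 - 5*sqrt(2)*p^3 + 33*p^2/2 + 5*sqrt(2)*p - 18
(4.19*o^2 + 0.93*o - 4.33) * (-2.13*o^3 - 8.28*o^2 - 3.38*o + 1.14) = -8.9247*o^5 - 36.6741*o^4 - 12.6397*o^3 + 37.4856*o^2 + 15.6956*o - 4.9362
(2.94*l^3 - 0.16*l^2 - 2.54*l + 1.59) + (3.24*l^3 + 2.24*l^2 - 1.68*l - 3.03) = 6.18*l^3 + 2.08*l^2 - 4.22*l - 1.44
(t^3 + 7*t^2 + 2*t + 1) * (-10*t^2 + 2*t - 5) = -10*t^5 - 68*t^4 - 11*t^3 - 41*t^2 - 8*t - 5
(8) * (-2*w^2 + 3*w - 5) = -16*w^2 + 24*w - 40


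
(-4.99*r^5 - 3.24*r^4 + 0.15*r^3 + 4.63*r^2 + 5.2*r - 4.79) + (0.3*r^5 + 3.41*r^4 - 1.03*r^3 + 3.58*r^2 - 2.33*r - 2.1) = -4.69*r^5 + 0.17*r^4 - 0.88*r^3 + 8.21*r^2 + 2.87*r - 6.89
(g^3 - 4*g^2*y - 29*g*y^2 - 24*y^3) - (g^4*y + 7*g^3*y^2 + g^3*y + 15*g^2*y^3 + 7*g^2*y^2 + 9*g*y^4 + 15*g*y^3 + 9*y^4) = -g^4*y - 7*g^3*y^2 - g^3*y + g^3 - 15*g^2*y^3 - 7*g^2*y^2 - 4*g^2*y - 9*g*y^4 - 15*g*y^3 - 29*g*y^2 - 9*y^4 - 24*y^3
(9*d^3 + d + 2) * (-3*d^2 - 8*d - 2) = -27*d^5 - 72*d^4 - 21*d^3 - 14*d^2 - 18*d - 4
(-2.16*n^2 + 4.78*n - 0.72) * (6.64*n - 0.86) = -14.3424*n^3 + 33.5968*n^2 - 8.8916*n + 0.6192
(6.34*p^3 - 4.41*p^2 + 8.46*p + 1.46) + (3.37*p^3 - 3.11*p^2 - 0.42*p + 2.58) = 9.71*p^3 - 7.52*p^2 + 8.04*p + 4.04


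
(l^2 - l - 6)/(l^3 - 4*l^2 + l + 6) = (l + 2)/(l^2 - l - 2)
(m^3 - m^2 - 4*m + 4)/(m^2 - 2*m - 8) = (m^2 - 3*m + 2)/(m - 4)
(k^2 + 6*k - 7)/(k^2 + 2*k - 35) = (k - 1)/(k - 5)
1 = 1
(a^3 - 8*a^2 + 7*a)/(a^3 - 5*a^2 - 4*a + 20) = a*(a^2 - 8*a + 7)/(a^3 - 5*a^2 - 4*a + 20)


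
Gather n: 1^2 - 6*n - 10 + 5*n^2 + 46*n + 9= 5*n^2 + 40*n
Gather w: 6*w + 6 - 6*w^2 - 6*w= 6 - 6*w^2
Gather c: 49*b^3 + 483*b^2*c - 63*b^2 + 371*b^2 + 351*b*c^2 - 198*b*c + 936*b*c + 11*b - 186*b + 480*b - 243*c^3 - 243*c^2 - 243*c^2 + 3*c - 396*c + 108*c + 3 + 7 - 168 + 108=49*b^3 + 308*b^2 + 305*b - 243*c^3 + c^2*(351*b - 486) + c*(483*b^2 + 738*b - 285) - 50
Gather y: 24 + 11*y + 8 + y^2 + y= y^2 + 12*y + 32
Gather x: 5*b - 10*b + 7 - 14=-5*b - 7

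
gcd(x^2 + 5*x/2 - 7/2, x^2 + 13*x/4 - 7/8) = x + 7/2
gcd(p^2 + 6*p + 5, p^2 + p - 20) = p + 5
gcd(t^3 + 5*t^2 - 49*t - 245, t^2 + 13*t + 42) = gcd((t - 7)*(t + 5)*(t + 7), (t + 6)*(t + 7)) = t + 7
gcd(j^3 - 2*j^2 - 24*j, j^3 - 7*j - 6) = 1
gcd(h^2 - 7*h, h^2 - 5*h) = h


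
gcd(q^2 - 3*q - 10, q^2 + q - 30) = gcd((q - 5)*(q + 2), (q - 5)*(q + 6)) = q - 5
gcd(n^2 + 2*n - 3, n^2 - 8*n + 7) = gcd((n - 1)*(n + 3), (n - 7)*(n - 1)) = n - 1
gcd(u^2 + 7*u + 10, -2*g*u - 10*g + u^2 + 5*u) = u + 5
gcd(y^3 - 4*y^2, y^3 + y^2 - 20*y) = y^2 - 4*y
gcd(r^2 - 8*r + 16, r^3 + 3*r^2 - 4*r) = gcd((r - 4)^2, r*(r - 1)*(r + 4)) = 1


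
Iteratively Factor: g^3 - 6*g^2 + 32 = (g + 2)*(g^2 - 8*g + 16) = (g - 4)*(g + 2)*(g - 4)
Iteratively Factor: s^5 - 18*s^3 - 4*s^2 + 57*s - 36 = (s - 1)*(s^4 + s^3 - 17*s^2 - 21*s + 36) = (s - 4)*(s - 1)*(s^3 + 5*s^2 + 3*s - 9) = (s - 4)*(s - 1)*(s + 3)*(s^2 + 2*s - 3) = (s - 4)*(s - 1)*(s + 3)^2*(s - 1)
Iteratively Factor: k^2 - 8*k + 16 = (k - 4)*(k - 4)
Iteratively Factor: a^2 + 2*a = (a)*(a + 2)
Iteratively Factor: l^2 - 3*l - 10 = (l + 2)*(l - 5)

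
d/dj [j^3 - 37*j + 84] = 3*j^2 - 37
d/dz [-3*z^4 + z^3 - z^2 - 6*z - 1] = -12*z^3 + 3*z^2 - 2*z - 6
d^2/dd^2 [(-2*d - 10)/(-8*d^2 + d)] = 4*(64*d^3 + 960*d^2 - 120*d + 5)/(d^3*(512*d^3 - 192*d^2 + 24*d - 1))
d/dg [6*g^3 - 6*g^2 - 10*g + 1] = 18*g^2 - 12*g - 10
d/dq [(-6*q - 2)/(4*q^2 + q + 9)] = 4*(6*q^2 + 4*q - 13)/(16*q^4 + 8*q^3 + 73*q^2 + 18*q + 81)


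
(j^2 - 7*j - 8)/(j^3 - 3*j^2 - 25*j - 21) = (j - 8)/(j^2 - 4*j - 21)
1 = 1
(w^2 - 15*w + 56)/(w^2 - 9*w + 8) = (w - 7)/(w - 1)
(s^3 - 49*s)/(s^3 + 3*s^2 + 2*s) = (s^2 - 49)/(s^2 + 3*s + 2)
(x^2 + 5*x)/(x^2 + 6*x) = (x + 5)/(x + 6)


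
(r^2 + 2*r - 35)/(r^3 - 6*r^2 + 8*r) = (r^2 + 2*r - 35)/(r*(r^2 - 6*r + 8))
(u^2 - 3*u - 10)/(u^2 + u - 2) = (u - 5)/(u - 1)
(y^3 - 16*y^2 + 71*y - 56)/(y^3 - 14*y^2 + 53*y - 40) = (y - 7)/(y - 5)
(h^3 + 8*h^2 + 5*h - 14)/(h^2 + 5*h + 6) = (h^2 + 6*h - 7)/(h + 3)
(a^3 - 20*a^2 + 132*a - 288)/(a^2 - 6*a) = a - 14 + 48/a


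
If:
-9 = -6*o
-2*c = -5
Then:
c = 5/2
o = 3/2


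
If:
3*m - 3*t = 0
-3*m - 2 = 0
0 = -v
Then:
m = -2/3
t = -2/3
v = 0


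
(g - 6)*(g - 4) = g^2 - 10*g + 24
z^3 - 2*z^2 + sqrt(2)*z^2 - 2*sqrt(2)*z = z*(z - 2)*(z + sqrt(2))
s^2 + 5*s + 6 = (s + 2)*(s + 3)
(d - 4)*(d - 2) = d^2 - 6*d + 8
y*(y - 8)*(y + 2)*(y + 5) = y^4 - y^3 - 46*y^2 - 80*y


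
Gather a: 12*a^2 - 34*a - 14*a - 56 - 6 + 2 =12*a^2 - 48*a - 60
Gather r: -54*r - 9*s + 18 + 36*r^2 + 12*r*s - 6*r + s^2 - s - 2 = 36*r^2 + r*(12*s - 60) + s^2 - 10*s + 16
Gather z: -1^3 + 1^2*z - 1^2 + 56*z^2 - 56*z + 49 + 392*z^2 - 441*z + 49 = 448*z^2 - 496*z + 96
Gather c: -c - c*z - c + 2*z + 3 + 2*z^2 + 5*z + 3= c*(-z - 2) + 2*z^2 + 7*z + 6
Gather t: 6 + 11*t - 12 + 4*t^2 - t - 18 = 4*t^2 + 10*t - 24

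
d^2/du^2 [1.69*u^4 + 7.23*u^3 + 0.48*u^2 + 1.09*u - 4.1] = 20.28*u^2 + 43.38*u + 0.96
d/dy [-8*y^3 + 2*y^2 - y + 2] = -24*y^2 + 4*y - 1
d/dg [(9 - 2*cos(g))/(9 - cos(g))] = 9*sin(g)/(cos(g) - 9)^2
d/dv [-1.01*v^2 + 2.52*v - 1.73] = 2.52 - 2.02*v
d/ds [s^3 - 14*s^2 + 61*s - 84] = 3*s^2 - 28*s + 61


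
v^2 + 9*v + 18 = (v + 3)*(v + 6)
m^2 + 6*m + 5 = (m + 1)*(m + 5)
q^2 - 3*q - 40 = (q - 8)*(q + 5)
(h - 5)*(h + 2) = h^2 - 3*h - 10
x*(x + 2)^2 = x^3 + 4*x^2 + 4*x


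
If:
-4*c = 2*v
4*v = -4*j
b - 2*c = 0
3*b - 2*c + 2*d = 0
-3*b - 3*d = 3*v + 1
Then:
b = 1/3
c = 1/6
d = -1/3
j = 1/3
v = -1/3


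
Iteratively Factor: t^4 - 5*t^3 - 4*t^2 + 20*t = (t)*(t^3 - 5*t^2 - 4*t + 20) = t*(t + 2)*(t^2 - 7*t + 10) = t*(t - 5)*(t + 2)*(t - 2)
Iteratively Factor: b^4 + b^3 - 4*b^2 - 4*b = (b - 2)*(b^3 + 3*b^2 + 2*b) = (b - 2)*(b + 1)*(b^2 + 2*b) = b*(b - 2)*(b + 1)*(b + 2)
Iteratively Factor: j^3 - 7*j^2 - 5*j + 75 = (j + 3)*(j^2 - 10*j + 25) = (j - 5)*(j + 3)*(j - 5)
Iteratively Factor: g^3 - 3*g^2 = (g)*(g^2 - 3*g) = g^2*(g - 3)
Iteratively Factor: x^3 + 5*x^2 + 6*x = (x + 3)*(x^2 + 2*x) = x*(x + 3)*(x + 2)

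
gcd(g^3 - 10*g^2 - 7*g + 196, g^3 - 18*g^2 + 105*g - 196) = g^2 - 14*g + 49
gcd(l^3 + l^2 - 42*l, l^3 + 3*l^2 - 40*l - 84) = l^2 + l - 42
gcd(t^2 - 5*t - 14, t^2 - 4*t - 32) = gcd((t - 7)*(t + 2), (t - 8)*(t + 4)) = 1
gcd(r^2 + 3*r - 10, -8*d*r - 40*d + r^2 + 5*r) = r + 5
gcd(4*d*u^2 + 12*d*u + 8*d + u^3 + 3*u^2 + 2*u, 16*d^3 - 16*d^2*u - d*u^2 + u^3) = 4*d + u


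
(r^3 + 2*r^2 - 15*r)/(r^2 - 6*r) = (r^2 + 2*r - 15)/(r - 6)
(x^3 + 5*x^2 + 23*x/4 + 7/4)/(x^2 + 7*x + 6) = (x^2 + 4*x + 7/4)/(x + 6)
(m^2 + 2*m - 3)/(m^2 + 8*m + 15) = (m - 1)/(m + 5)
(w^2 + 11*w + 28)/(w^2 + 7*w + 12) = (w + 7)/(w + 3)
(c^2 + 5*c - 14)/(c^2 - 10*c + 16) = (c + 7)/(c - 8)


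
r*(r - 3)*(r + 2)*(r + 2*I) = r^4 - r^3 + 2*I*r^3 - 6*r^2 - 2*I*r^2 - 12*I*r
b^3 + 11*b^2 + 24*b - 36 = (b - 1)*(b + 6)^2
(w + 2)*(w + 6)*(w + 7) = w^3 + 15*w^2 + 68*w + 84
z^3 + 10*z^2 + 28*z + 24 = (z + 2)^2*(z + 6)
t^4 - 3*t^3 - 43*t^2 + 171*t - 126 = (t - 6)*(t - 3)*(t - 1)*(t + 7)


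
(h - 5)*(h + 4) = h^2 - h - 20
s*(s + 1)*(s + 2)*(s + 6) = s^4 + 9*s^3 + 20*s^2 + 12*s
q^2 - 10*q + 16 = (q - 8)*(q - 2)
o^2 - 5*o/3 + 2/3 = (o - 1)*(o - 2/3)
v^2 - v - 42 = (v - 7)*(v + 6)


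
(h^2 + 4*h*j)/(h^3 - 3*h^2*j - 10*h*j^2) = (h + 4*j)/(h^2 - 3*h*j - 10*j^2)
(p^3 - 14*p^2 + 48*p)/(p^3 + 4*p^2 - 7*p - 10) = p*(p^2 - 14*p + 48)/(p^3 + 4*p^2 - 7*p - 10)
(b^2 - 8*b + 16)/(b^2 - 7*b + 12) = (b - 4)/(b - 3)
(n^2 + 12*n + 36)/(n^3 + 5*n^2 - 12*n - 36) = (n + 6)/(n^2 - n - 6)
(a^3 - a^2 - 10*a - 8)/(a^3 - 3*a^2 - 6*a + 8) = (a + 1)/(a - 1)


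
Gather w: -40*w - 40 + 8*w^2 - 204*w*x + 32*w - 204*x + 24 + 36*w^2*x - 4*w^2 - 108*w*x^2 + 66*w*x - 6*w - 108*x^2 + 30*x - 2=w^2*(36*x + 4) + w*(-108*x^2 - 138*x - 14) - 108*x^2 - 174*x - 18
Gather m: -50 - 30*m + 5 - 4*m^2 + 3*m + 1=-4*m^2 - 27*m - 44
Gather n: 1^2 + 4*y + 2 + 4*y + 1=8*y + 4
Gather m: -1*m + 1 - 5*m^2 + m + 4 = 5 - 5*m^2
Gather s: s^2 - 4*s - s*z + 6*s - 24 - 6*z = s^2 + s*(2 - z) - 6*z - 24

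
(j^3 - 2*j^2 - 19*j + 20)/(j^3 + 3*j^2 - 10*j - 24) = (j^2 - 6*j + 5)/(j^2 - j - 6)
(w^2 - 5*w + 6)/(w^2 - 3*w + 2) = (w - 3)/(w - 1)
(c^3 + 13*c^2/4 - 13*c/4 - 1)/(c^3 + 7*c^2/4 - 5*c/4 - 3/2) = (4*c^2 + 17*c + 4)/(4*c^2 + 11*c + 6)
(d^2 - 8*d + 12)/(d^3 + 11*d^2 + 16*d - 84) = (d - 6)/(d^2 + 13*d + 42)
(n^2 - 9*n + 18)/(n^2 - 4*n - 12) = (n - 3)/(n + 2)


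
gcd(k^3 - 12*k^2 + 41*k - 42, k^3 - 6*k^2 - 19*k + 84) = k^2 - 10*k + 21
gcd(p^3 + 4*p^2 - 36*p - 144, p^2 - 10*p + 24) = p - 6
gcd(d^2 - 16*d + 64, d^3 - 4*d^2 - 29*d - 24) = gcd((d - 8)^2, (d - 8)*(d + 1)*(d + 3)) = d - 8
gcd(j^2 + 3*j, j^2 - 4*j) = j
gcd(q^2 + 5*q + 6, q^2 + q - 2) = q + 2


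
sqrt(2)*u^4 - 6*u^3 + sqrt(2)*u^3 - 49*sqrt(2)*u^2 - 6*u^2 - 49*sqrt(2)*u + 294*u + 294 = (u - 7)*(u + 7)*(u - 3*sqrt(2))*(sqrt(2)*u + sqrt(2))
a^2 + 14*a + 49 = (a + 7)^2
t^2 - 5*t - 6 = (t - 6)*(t + 1)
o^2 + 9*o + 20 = (o + 4)*(o + 5)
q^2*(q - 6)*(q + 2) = q^4 - 4*q^3 - 12*q^2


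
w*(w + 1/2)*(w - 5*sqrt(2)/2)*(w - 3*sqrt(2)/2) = w^4 - 4*sqrt(2)*w^3 + w^3/2 - 2*sqrt(2)*w^2 + 15*w^2/2 + 15*w/4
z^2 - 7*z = z*(z - 7)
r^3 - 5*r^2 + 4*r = r*(r - 4)*(r - 1)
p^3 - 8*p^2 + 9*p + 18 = (p - 6)*(p - 3)*(p + 1)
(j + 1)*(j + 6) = j^2 + 7*j + 6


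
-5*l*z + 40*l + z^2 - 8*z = (-5*l + z)*(z - 8)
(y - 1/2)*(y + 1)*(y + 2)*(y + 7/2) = y^4 + 6*y^3 + 37*y^2/4 + 3*y/4 - 7/2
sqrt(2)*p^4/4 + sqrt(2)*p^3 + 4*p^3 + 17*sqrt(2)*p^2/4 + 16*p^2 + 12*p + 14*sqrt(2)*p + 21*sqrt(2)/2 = (p/2 + sqrt(2)/2)*(p + 3)*(p + 7*sqrt(2))*(sqrt(2)*p/2 + sqrt(2)/2)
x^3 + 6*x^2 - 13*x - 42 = (x - 3)*(x + 2)*(x + 7)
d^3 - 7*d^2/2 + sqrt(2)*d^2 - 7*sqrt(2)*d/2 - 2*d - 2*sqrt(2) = (d - 4)*(d + 1/2)*(d + sqrt(2))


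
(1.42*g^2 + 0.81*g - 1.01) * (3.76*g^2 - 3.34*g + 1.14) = 5.3392*g^4 - 1.6972*g^3 - 4.8842*g^2 + 4.2968*g - 1.1514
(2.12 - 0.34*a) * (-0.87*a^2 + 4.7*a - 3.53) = 0.2958*a^3 - 3.4424*a^2 + 11.1642*a - 7.4836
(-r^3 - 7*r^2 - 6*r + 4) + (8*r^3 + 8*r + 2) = 7*r^3 - 7*r^2 + 2*r + 6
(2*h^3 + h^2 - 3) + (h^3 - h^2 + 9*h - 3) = 3*h^3 + 9*h - 6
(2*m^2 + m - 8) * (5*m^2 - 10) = 10*m^4 + 5*m^3 - 60*m^2 - 10*m + 80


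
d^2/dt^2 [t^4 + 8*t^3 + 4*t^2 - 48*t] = 12*t^2 + 48*t + 8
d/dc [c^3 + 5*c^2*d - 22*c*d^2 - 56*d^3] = 3*c^2 + 10*c*d - 22*d^2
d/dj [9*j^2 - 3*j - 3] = 18*j - 3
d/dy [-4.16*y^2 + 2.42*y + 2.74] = 2.42 - 8.32*y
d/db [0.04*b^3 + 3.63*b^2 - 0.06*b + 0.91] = 0.12*b^2 + 7.26*b - 0.06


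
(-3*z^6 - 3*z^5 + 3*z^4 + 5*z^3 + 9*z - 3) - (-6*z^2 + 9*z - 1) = -3*z^6 - 3*z^5 + 3*z^4 + 5*z^3 + 6*z^2 - 2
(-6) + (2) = -4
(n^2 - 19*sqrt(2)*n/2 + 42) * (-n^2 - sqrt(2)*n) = -n^4 + 17*sqrt(2)*n^3/2 - 23*n^2 - 42*sqrt(2)*n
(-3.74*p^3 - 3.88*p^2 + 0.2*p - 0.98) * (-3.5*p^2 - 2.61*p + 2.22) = 13.09*p^5 + 23.3414*p^4 + 1.124*p^3 - 5.7056*p^2 + 3.0018*p - 2.1756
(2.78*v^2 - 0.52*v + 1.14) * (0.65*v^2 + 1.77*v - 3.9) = 1.807*v^4 + 4.5826*v^3 - 11.0214*v^2 + 4.0458*v - 4.446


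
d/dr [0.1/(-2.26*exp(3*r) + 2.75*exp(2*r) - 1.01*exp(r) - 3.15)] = (0.678*exp(2*r) - 0.55*exp(r) + 0.101)*exp(r)/(2.26*exp(3*r) - 2.75*exp(2*r) + 1.01*exp(r) + 3.15)^2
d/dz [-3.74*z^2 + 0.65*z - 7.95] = 0.65 - 7.48*z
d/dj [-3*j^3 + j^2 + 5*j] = -9*j^2 + 2*j + 5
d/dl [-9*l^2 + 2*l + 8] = 2 - 18*l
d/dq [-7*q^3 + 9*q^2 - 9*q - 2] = -21*q^2 + 18*q - 9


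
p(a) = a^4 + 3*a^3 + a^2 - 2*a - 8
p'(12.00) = 8230.00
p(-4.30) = 122.45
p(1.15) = -2.67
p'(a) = 4*a^3 + 9*a^2 + 2*a - 2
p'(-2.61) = -17.03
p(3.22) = 203.59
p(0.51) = -8.29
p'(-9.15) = -2331.04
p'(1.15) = 18.29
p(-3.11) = 11.20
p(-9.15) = 4805.30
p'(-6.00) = -554.00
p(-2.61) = -2.90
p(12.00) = 26032.00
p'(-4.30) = -162.22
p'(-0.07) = -2.10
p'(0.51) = 1.89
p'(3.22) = 231.30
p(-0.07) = -7.86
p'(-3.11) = -41.49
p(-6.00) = 688.00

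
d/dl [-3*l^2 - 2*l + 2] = -6*l - 2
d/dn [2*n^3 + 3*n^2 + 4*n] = 6*n^2 + 6*n + 4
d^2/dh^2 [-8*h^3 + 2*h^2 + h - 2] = 4 - 48*h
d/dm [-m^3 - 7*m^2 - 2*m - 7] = -3*m^2 - 14*m - 2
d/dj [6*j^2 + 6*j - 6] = 12*j + 6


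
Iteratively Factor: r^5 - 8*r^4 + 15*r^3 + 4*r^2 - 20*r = (r)*(r^4 - 8*r^3 + 15*r^2 + 4*r - 20) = r*(r - 2)*(r^3 - 6*r^2 + 3*r + 10) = r*(r - 2)*(r + 1)*(r^2 - 7*r + 10) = r*(r - 5)*(r - 2)*(r + 1)*(r - 2)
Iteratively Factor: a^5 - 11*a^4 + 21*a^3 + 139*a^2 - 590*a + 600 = (a - 5)*(a^4 - 6*a^3 - 9*a^2 + 94*a - 120) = (a - 5)*(a + 4)*(a^3 - 10*a^2 + 31*a - 30) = (a - 5)*(a - 2)*(a + 4)*(a^2 - 8*a + 15) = (a - 5)^2*(a - 2)*(a + 4)*(a - 3)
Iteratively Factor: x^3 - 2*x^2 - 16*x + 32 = (x + 4)*(x^2 - 6*x + 8) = (x - 2)*(x + 4)*(x - 4)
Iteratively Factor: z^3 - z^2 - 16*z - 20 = (z + 2)*(z^2 - 3*z - 10) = (z + 2)^2*(z - 5)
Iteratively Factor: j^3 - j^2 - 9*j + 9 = (j - 1)*(j^2 - 9) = (j - 1)*(j + 3)*(j - 3)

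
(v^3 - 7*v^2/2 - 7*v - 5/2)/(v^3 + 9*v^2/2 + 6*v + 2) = (v^2 - 4*v - 5)/(v^2 + 4*v + 4)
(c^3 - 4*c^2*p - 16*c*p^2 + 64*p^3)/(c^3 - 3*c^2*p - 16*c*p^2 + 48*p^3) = (-c + 4*p)/(-c + 3*p)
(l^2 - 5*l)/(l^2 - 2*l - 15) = l/(l + 3)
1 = 1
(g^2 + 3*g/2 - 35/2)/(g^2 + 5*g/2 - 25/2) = (2*g - 7)/(2*g - 5)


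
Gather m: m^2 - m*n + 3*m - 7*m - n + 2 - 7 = m^2 + m*(-n - 4) - n - 5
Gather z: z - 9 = z - 9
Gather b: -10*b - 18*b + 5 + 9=14 - 28*b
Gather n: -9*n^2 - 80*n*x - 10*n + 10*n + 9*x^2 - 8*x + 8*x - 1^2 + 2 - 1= -9*n^2 - 80*n*x + 9*x^2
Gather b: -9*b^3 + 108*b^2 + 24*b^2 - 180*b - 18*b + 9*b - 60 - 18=-9*b^3 + 132*b^2 - 189*b - 78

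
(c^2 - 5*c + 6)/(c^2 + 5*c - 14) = (c - 3)/(c + 7)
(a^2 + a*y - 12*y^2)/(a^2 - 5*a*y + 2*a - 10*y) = (a^2 + a*y - 12*y^2)/(a^2 - 5*a*y + 2*a - 10*y)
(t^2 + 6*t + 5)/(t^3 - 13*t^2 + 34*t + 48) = (t + 5)/(t^2 - 14*t + 48)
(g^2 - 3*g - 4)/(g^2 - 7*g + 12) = (g + 1)/(g - 3)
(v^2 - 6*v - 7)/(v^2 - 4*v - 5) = (v - 7)/(v - 5)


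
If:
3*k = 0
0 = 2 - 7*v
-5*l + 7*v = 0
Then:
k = 0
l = 2/5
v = 2/7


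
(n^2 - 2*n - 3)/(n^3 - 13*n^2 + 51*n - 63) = (n + 1)/(n^2 - 10*n + 21)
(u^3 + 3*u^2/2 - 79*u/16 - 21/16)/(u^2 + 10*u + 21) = (16*u^2 - 24*u - 7)/(16*(u + 7))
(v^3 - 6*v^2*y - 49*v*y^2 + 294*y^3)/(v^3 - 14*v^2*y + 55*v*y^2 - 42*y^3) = (-v - 7*y)/(-v + y)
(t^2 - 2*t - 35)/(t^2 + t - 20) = (t - 7)/(t - 4)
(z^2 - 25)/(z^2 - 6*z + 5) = (z + 5)/(z - 1)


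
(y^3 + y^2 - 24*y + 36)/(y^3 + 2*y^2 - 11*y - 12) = (y^2 + 4*y - 12)/(y^2 + 5*y + 4)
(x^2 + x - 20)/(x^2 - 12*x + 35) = (x^2 + x - 20)/(x^2 - 12*x + 35)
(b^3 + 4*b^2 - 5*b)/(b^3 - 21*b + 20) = b/(b - 4)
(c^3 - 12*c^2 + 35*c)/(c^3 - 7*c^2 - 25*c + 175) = c/(c + 5)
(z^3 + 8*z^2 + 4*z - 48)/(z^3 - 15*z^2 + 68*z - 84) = (z^2 + 10*z + 24)/(z^2 - 13*z + 42)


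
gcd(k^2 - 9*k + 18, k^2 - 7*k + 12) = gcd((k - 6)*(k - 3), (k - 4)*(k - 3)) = k - 3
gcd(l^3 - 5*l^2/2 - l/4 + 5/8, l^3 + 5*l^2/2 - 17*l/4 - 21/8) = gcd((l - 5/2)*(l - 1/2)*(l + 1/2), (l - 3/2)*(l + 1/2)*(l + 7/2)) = l + 1/2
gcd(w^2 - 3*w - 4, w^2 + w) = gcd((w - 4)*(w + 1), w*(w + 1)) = w + 1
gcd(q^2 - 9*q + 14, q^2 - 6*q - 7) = q - 7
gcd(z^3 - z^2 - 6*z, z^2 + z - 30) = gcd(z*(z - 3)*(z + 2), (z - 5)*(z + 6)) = 1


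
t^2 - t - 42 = (t - 7)*(t + 6)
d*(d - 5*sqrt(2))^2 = d^3 - 10*sqrt(2)*d^2 + 50*d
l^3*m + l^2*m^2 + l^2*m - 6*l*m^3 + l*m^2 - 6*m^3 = (l - 2*m)*(l + 3*m)*(l*m + m)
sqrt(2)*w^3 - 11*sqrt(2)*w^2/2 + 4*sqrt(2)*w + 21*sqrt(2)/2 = (w - 7/2)*(w - 3)*(sqrt(2)*w + sqrt(2))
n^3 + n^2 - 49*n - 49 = (n - 7)*(n + 1)*(n + 7)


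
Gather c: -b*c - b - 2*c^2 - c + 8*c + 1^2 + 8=-b - 2*c^2 + c*(7 - b) + 9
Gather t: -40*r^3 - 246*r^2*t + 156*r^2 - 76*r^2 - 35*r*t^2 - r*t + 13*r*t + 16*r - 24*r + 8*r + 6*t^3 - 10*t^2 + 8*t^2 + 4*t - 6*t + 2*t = -40*r^3 + 80*r^2 + 6*t^3 + t^2*(-35*r - 2) + t*(-246*r^2 + 12*r)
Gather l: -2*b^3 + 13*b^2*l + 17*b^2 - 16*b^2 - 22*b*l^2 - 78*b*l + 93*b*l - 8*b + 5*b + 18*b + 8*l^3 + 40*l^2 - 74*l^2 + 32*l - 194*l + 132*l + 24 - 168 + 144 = -2*b^3 + b^2 + 15*b + 8*l^3 + l^2*(-22*b - 34) + l*(13*b^2 + 15*b - 30)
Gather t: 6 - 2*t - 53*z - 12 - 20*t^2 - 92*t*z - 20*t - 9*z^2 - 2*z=-20*t^2 + t*(-92*z - 22) - 9*z^2 - 55*z - 6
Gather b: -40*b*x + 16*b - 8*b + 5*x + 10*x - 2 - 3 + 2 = b*(8 - 40*x) + 15*x - 3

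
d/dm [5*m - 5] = 5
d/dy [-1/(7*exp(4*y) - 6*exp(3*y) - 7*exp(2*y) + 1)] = (28*exp(2*y) - 18*exp(y) - 14)*exp(2*y)/(7*exp(4*y) - 6*exp(3*y) - 7*exp(2*y) + 1)^2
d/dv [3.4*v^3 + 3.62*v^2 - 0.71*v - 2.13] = 10.2*v^2 + 7.24*v - 0.71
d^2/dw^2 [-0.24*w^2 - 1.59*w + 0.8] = -0.480000000000000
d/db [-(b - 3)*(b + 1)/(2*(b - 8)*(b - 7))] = (13*b^2 - 118*b + 157)/(2*(b^4 - 30*b^3 + 337*b^2 - 1680*b + 3136))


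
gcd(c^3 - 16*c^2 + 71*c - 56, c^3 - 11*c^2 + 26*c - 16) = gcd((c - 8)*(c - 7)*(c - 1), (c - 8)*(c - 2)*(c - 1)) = c^2 - 9*c + 8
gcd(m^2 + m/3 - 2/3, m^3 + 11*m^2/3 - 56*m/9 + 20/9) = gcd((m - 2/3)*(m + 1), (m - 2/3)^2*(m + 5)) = m - 2/3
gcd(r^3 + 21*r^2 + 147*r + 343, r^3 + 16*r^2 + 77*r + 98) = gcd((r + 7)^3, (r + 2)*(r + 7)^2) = r^2 + 14*r + 49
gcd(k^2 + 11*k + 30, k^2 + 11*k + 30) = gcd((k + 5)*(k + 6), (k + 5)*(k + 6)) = k^2 + 11*k + 30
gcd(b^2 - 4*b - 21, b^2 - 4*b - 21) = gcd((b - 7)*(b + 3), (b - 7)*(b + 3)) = b^2 - 4*b - 21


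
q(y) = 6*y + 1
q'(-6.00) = 6.00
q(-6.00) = -35.00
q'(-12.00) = 6.00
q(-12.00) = -71.00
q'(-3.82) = 6.00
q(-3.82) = -21.92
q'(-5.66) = 6.00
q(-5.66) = -32.96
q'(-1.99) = 6.00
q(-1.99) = -10.94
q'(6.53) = 6.00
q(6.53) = 40.18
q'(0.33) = 6.00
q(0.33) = 2.98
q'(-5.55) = 6.00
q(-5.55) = -32.30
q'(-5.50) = 6.00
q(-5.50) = -32.00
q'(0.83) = 6.00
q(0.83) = 5.98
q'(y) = 6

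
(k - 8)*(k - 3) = k^2 - 11*k + 24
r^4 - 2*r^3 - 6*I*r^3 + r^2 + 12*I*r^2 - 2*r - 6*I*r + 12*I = (r - 2)*(r - 6*I)*(r - I)*(r + I)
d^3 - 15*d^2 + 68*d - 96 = (d - 8)*(d - 4)*(d - 3)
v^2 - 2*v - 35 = (v - 7)*(v + 5)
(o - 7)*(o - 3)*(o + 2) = o^3 - 8*o^2 + o + 42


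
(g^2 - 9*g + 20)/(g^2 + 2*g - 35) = (g - 4)/(g + 7)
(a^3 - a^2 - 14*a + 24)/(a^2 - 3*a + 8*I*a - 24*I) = (a^2 + 2*a - 8)/(a + 8*I)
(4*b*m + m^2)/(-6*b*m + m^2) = (-4*b - m)/(6*b - m)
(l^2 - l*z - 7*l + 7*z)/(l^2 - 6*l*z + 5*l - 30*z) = (l^2 - l*z - 7*l + 7*z)/(l^2 - 6*l*z + 5*l - 30*z)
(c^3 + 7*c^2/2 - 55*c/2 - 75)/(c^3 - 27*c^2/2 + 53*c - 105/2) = (2*c^2 + 17*c + 30)/(2*c^2 - 17*c + 21)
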